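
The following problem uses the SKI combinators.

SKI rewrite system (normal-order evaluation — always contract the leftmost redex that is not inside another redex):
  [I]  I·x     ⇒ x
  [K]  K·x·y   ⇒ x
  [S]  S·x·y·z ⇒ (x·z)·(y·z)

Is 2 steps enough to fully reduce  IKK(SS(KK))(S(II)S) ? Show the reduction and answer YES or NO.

Answer: NO — after 2 steps the term is K(S(II)S), not yet normal

Reduction:
  start: IKK(SS(KK))(S(II)S)
  [1] KK(SS(KK))(S(II)S)
  [2] K(S(II)S)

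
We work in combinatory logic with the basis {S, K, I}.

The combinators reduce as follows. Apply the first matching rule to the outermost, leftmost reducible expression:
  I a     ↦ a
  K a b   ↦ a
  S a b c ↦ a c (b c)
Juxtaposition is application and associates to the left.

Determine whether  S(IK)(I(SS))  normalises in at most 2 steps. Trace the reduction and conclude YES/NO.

Answer: YES — reaches normal form SK(SS) in 2 ≤ 2 steps

Derivation:
  start: S(IK)(I(SS))
  [1] SK(I(SS))
  [2] SK(SS)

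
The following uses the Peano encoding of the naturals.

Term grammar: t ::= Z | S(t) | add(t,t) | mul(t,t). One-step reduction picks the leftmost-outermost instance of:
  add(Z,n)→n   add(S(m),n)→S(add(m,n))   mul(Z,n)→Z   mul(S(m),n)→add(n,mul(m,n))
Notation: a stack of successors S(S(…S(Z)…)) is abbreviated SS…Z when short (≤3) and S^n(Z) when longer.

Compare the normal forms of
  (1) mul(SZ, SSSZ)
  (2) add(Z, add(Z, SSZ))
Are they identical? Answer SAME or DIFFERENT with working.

Term A:
  start: mul(SZ, SSSZ)
  [1] add(SSSZ, mul(Z, SSSZ))
  [2] S(add(SSZ, mul(Z, SSSZ)))
  [3] S(S(add(SZ, mul(Z, SSSZ))))
  [4] S(S(S(add(Z, mul(Z, SSSZ)))))
  [5] S(S(S(mul(Z, SSSZ))))
  [6] SSSZ

Term B:
  start: add(Z, add(Z, SSZ))
  [1] add(Z, SSZ)
  [2] SSZ

Answer: DIFFERENT — A ⇓ SSSZ, B ⇓ SSZ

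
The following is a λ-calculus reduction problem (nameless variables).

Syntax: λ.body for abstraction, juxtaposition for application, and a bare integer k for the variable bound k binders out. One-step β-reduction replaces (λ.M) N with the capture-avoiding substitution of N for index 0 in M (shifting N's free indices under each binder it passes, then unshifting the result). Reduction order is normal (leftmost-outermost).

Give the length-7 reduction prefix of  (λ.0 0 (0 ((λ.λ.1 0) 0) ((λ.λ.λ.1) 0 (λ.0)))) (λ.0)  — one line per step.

  start: (λ.0 0 (0 ((λ.λ.1 0) 0) ((λ.λ.λ.1) 0 (λ.0)))) (λ.0)
  step 1: (λ.0) (λ.0) ((λ.0) ((λ.λ.1 0) (λ.0)) ((λ.λ.λ.1) (λ.0) (λ.0)))
  step 2: (λ.0) ((λ.0) ((λ.λ.1 0) (λ.0)) ((λ.λ.λ.1) (λ.0) (λ.0)))
  step 3: (λ.0) ((λ.λ.1 0) (λ.0)) ((λ.λ.λ.1) (λ.0) (λ.0))
  step 4: (λ.λ.1 0) (λ.0) ((λ.λ.λ.1) (λ.0) (λ.0))
  step 5: (λ.(λ.0) 0) ((λ.λ.λ.1) (λ.0) (λ.0))
  step 6: (λ.0) ((λ.λ.λ.1) (λ.0) (λ.0))
  step 7: (λ.λ.λ.1) (λ.0) (λ.0)

Answer: after 7 steps: (λ.λ.λ.1) (λ.0) (λ.0)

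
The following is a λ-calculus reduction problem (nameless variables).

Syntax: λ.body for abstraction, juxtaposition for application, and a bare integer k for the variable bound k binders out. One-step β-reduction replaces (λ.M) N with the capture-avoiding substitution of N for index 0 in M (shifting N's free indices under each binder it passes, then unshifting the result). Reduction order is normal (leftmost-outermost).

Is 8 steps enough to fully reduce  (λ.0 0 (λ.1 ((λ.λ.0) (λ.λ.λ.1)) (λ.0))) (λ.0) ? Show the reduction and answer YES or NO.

Answer: YES — reaches normal form λ.λ.0 in 6 ≤ 8 steps

Working:
  start: (λ.0 0 (λ.1 ((λ.λ.0) (λ.λ.λ.1)) (λ.0))) (λ.0)
  step 1: (λ.0) (λ.0) (λ.(λ.0) ((λ.λ.0) (λ.λ.λ.1)) (λ.0))
  step 2: (λ.0) (λ.(λ.0) ((λ.λ.0) (λ.λ.λ.1)) (λ.0))
  step 3: λ.(λ.0) ((λ.λ.0) (λ.λ.λ.1)) (λ.0)
  step 4: λ.(λ.λ.0) (λ.λ.λ.1) (λ.0)
  step 5: λ.(λ.0) (λ.0)
  step 6: λ.λ.0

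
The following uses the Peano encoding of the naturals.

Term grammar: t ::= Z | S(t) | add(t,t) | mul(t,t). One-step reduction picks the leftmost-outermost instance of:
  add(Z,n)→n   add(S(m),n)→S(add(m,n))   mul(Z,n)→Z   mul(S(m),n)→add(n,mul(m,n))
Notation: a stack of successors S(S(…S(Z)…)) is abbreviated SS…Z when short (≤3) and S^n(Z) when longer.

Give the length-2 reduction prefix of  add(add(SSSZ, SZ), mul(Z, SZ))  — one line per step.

  start: add(add(SSSZ, SZ), mul(Z, SZ))
  →1  add(S(add(SSZ, SZ)), mul(Z, SZ))
  →2  S(add(add(SSZ, SZ), mul(Z, SZ)))

Answer: after 2 steps: S(add(add(SSZ, SZ), mul(Z, SZ)))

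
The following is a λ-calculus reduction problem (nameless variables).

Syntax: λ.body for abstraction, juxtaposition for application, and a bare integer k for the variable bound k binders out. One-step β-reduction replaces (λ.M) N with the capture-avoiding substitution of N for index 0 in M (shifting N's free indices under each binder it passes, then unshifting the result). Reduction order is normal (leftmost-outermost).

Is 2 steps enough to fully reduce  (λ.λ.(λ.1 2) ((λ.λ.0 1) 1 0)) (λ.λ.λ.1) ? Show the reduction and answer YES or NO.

Answer: YES — reaches normal form λ.0 (λ.λ.λ.1) in 2 ≤ 2 steps

Working:
  start: (λ.λ.(λ.1 2) ((λ.λ.0 1) 1 0)) (λ.λ.λ.1)
  [1] λ.(λ.1 (λ.λ.λ.1)) ((λ.λ.0 1) (λ.λ.λ.1) 0)
  [2] λ.0 (λ.λ.λ.1)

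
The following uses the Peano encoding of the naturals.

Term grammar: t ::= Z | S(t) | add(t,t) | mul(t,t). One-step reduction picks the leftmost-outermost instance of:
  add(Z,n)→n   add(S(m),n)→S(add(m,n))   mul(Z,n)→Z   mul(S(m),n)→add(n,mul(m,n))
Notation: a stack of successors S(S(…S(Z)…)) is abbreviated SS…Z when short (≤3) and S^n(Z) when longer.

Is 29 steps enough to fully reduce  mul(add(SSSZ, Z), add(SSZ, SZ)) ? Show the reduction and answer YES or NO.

Answer: YES — reaches normal form S^9(Z) in 29 ≤ 29 steps

Derivation:
  start: mul(add(SSSZ, Z), add(SSZ, SZ))
  [1] mul(S(add(SSZ, Z)), add(SSZ, SZ))
  [2] add(add(SSZ, SZ), mul(add(SSZ, Z), add(SSZ, SZ)))
  [3] add(S(add(SZ, SZ)), mul(add(SSZ, Z), add(SSZ, SZ)))
  [4] S(add(add(SZ, SZ), mul(add(SSZ, Z), add(SSZ, SZ))))
  [5] S(add(S(add(Z, SZ)), mul(add(SSZ, Z), add(SSZ, SZ))))
  [6] S(S(add(add(Z, SZ), mul(add(SSZ, Z), add(SSZ, SZ)))))
  [7] S(S(add(SZ, mul(add(SSZ, Z), add(SSZ, SZ)))))
  [8] S(S(S(add(Z, mul(add(SSZ, Z), add(SSZ, SZ))))))
  [9] S(S(S(mul(add(SSZ, Z), add(SSZ, SZ)))))
  [10] S(S(S(mul(S(add(SZ, Z)), add(SSZ, SZ)))))
  [11] S(S(S(add(add(SSZ, SZ), mul(add(SZ, Z), add(SSZ, SZ))))))
  [12] S(S(S(add(S(add(SZ, SZ)), mul(add(SZ, Z), add(SSZ, SZ))))))
  [13] S(S(S(S(add(add(SZ, SZ), mul(add(SZ, Z), add(SSZ, SZ)))))))
  [14] S(S(S(S(add(S(add(Z, SZ)), mul(add(SZ, Z), add(SSZ, SZ)))))))
  [15] S(S(S(S(S(add(add(Z, SZ), mul(add(SZ, Z), add(SSZ, SZ))))))))
  [16] S(S(S(S(S(add(SZ, mul(add(SZ, Z), add(SSZ, SZ))))))))
  [17] S(S(S(S(S(S(add(Z, mul(add(SZ, Z), add(SSZ, SZ)))))))))
  [18] S(S(S(S(S(S(mul(add(SZ, Z), add(SSZ, SZ))))))))
  [19] S(S(S(S(S(S(mul(S(add(Z, Z)), add(SSZ, SZ))))))))
  [20] S(S(S(S(S(S(add(add(SSZ, SZ), mul(add(Z, Z), add(SSZ, SZ)))))))))
  [21] S(S(S(S(S(S(add(S(add(SZ, SZ)), mul(add(Z, Z), add(SSZ, SZ)))))))))
  [22] S(S(S(S(S(S(S(add(add(SZ, SZ), mul(add(Z, Z), add(SSZ, SZ))))))))))
  [23] S(S(S(S(S(S(S(add(S(add(Z, SZ)), mul(add(Z, Z), add(SSZ, SZ))))))))))
  [24] S(S(S(S(S(S(S(S(add(add(Z, SZ), mul(add(Z, Z), add(SSZ, SZ)))))))))))
  [25] S(S(S(S(S(S(S(S(add(SZ, mul(add(Z, Z), add(SSZ, SZ)))))))))))
  [26] S(S(S(S(S(S(S(S(S(add(Z, mul(add(Z, Z), add(SSZ, SZ))))))))))))
  [27] S(S(S(S(S(S(S(S(S(mul(add(Z, Z), add(SSZ, SZ)))))))))))
  [28] S(S(S(S(S(S(S(S(S(mul(Z, add(SSZ, SZ)))))))))))
  [29] S^9(Z)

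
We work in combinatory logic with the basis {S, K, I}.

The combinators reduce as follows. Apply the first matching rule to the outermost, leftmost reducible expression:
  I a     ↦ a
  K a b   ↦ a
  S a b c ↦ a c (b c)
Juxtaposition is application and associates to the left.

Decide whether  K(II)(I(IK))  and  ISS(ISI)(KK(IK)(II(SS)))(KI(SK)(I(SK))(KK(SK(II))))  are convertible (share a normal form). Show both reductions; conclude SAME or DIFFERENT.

Answer: DIFFERENT — A ⇓ I, B ⇓ SS(SS)

Reduction:
Term A:
  start: K(II)(I(IK))
  [1] II
  [2] I

Term B:
  start: ISS(ISI)(KK(IK)(II(SS)))(KI(SK)(I(SK))(KK(SK(II))))
  [1] SS(ISI)(KK(IK)(II(SS)))(KI(SK)(I(SK))(KK(SK(II))))
  [2] S(KK(IK)(II(SS)))(ISI(KK(IK)(II(SS))))(KI(SK)(I(SK))(KK(SK(II))))
  [3] KK(IK)(II(SS))(KI(SK)(I(SK))(KK(SK(II))))(ISI(KK(IK)(II(SS)))(KI(SK)(I(SK))(KK(SK(II)))))
  [4] K(II(SS))(KI(SK)(I(SK))(KK(SK(II))))(ISI(KK(IK)(II(SS)))(KI(SK)(I(SK))(KK(SK(II)))))
  [5] II(SS)(ISI(KK(IK)(II(SS)))(KI(SK)(I(SK))(KK(SK(II)))))
  [6] I(SS)(ISI(KK(IK)(II(SS)))(KI(SK)(I(SK))(KK(SK(II)))))
  [7] SS(ISI(KK(IK)(II(SS)))(KI(SK)(I(SK))(KK(SK(II)))))
  [8] SS(SI(KK(IK)(II(SS)))(KI(SK)(I(SK))(KK(SK(II)))))
  [9] SS(I(KI(SK)(I(SK))(KK(SK(II))))(KK(IK)(II(SS))(KI(SK)(I(SK))(KK(SK(II))))))
  [10] SS(KI(SK)(I(SK))(KK(SK(II)))(KK(IK)(II(SS))(KI(SK)(I(SK))(KK(SK(II))))))
  [11] SS(I(I(SK))(KK(SK(II)))(KK(IK)(II(SS))(KI(SK)(I(SK))(KK(SK(II))))))
  [12] SS(I(SK)(KK(SK(II)))(KK(IK)(II(SS))(KI(SK)(I(SK))(KK(SK(II))))))
  [13] SS(SK(KK(SK(II)))(KK(IK)(II(SS))(KI(SK)(I(SK))(KK(SK(II))))))
  [14] SS(K(KK(IK)(II(SS))(KI(SK)(I(SK))(KK(SK(II)))))(KK(SK(II))(KK(IK)(II(SS))(KI(SK)(I(SK))(KK(SK(II)))))))
  [15] SS(KK(IK)(II(SS))(KI(SK)(I(SK))(KK(SK(II)))))
  [16] SS(K(II(SS))(KI(SK)(I(SK))(KK(SK(II)))))
  [17] SS(II(SS))
  [18] SS(I(SS))
  [19] SS(SS)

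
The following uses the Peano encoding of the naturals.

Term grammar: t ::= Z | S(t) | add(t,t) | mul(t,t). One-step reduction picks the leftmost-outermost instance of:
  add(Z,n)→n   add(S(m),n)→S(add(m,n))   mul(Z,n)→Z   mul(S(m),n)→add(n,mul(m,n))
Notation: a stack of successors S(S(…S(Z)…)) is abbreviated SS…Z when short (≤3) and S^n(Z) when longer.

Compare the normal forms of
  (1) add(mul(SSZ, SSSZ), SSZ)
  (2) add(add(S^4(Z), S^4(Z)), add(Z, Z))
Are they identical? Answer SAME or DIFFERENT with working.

Answer: SAME — A ⇓ S^8(Z), B ⇓ S^8(Z)

Reduction:
Term A:
  start: add(mul(SSZ, SSSZ), SSZ)
  [1] add(add(SSSZ, mul(SZ, SSSZ)), SSZ)
  [2] add(S(add(SSZ, mul(SZ, SSSZ))), SSZ)
  [3] S(add(add(SSZ, mul(SZ, SSSZ)), SSZ))
  [4] S(add(S(add(SZ, mul(SZ, SSSZ))), SSZ))
  [5] S(S(add(add(SZ, mul(SZ, SSSZ)), SSZ)))
  [6] S(S(add(S(add(Z, mul(SZ, SSSZ))), SSZ)))
  [7] S(S(S(add(add(Z, mul(SZ, SSSZ)), SSZ))))
  [8] S(S(S(add(mul(SZ, SSSZ), SSZ))))
  [9] S(S(S(add(add(SSSZ, mul(Z, SSSZ)), SSZ))))
  [10] S(S(S(add(S(add(SSZ, mul(Z, SSSZ))), SSZ))))
  [11] S(S(S(S(add(add(SSZ, mul(Z, SSSZ)), SSZ)))))
  [12] S(S(S(S(add(S(add(SZ, mul(Z, SSSZ))), SSZ)))))
  [13] S(S(S(S(S(add(add(SZ, mul(Z, SSSZ)), SSZ))))))
  [14] S(S(S(S(S(add(S(add(Z, mul(Z, SSSZ))), SSZ))))))
  [15] S(S(S(S(S(S(add(add(Z, mul(Z, SSSZ)), SSZ)))))))
  [16] S(S(S(S(S(S(add(mul(Z, SSSZ), SSZ)))))))
  [17] S(S(S(S(S(S(add(Z, SSZ)))))))
  [18] S^8(Z)

Term B:
  start: add(add(S^4(Z), S^4(Z)), add(Z, Z))
  [1] add(S(add(SSSZ, S^4(Z))), add(Z, Z))
  [2] S(add(add(SSSZ, S^4(Z)), add(Z, Z)))
  [3] S(add(S(add(SSZ, S^4(Z))), add(Z, Z)))
  [4] S(S(add(add(SSZ, S^4(Z)), add(Z, Z))))
  [5] S(S(add(S(add(SZ, S^4(Z))), add(Z, Z))))
  [6] S(S(S(add(add(SZ, S^4(Z)), add(Z, Z)))))
  [7] S(S(S(add(S(add(Z, S^4(Z))), add(Z, Z)))))
  [8] S(S(S(S(add(add(Z, S^4(Z)), add(Z, Z))))))
  [9] S(S(S(S(add(S^4(Z), add(Z, Z))))))
  [10] S(S(S(S(S(add(SSSZ, add(Z, Z)))))))
  [11] S(S(S(S(S(S(add(SSZ, add(Z, Z))))))))
  [12] S(S(S(S(S(S(S(add(SZ, add(Z, Z)))))))))
  [13] S(S(S(S(S(S(S(S(add(Z, add(Z, Z))))))))))
  [14] S(S(S(S(S(S(S(S(add(Z, Z)))))))))
  [15] S^8(Z)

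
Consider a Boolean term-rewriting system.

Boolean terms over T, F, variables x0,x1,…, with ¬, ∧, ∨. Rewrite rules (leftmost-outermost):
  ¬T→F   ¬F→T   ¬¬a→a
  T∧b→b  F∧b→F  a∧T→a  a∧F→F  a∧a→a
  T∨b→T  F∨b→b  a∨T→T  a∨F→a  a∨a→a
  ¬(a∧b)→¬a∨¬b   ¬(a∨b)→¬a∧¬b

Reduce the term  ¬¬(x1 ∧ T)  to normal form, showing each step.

Answer: normal form = x1  (in 2 steps)

Derivation:
  start: ¬¬(x1 ∧ T)
  step 1: x1 ∧ T
  step 2: x1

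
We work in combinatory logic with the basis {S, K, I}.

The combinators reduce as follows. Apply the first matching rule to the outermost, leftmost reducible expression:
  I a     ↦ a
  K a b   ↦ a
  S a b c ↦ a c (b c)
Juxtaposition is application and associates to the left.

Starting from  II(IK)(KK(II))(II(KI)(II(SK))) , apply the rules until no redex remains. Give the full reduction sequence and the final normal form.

  start: II(IK)(KK(II))(II(KI)(II(SK)))
  [1] I(IK)(KK(II))(II(KI)(II(SK)))
  [2] IK(KK(II))(II(KI)(II(SK)))
  [3] K(KK(II))(II(KI)(II(SK)))
  [4] KK(II)
  [5] K

Answer: normal form = K  (in 5 steps)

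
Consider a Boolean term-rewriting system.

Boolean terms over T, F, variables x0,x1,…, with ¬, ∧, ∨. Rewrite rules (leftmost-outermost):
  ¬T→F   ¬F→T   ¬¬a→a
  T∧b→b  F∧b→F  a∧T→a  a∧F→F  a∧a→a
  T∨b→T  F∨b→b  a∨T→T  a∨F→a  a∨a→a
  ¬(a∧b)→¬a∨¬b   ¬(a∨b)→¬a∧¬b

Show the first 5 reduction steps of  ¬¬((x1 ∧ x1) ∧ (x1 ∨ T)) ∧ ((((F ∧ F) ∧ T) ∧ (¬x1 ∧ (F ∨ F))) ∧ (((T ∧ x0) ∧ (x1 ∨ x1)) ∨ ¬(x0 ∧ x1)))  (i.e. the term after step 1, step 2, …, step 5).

Answer: after 5 steps: x1 ∧ (((F ∧ F) ∧ (¬x1 ∧ (F ∨ F))) ∧ (((T ∧ x0) ∧ (x1 ∨ x1)) ∨ ¬(x0 ∧ x1)))

Derivation:
  start: ¬¬((x1 ∧ x1) ∧ (x1 ∨ T)) ∧ ((((F ∧ F) ∧ T) ∧ (¬x1 ∧ (F ∨ F))) ∧ (((T ∧ x0) ∧ (x1 ∨ x1)) ∨ ¬(x0 ∧ x1)))
  →1  ((x1 ∧ x1) ∧ (x1 ∨ T)) ∧ ((((F ∧ F) ∧ T) ∧ (¬x1 ∧ (F ∨ F))) ∧ (((T ∧ x0) ∧ (x1 ∨ x1)) ∨ ¬(x0 ∧ x1)))
  →2  (x1 ∧ (x1 ∨ T)) ∧ ((((F ∧ F) ∧ T) ∧ (¬x1 ∧ (F ∨ F))) ∧ (((T ∧ x0) ∧ (x1 ∨ x1)) ∨ ¬(x0 ∧ x1)))
  →3  (x1 ∧ T) ∧ ((((F ∧ F) ∧ T) ∧ (¬x1 ∧ (F ∨ F))) ∧ (((T ∧ x0) ∧ (x1 ∨ x1)) ∨ ¬(x0 ∧ x1)))
  →4  x1 ∧ ((((F ∧ F) ∧ T) ∧ (¬x1 ∧ (F ∨ F))) ∧ (((T ∧ x0) ∧ (x1 ∨ x1)) ∨ ¬(x0 ∧ x1)))
  →5  x1 ∧ (((F ∧ F) ∧ (¬x1 ∧ (F ∨ F))) ∧ (((T ∧ x0) ∧ (x1 ∨ x1)) ∨ ¬(x0 ∧ x1)))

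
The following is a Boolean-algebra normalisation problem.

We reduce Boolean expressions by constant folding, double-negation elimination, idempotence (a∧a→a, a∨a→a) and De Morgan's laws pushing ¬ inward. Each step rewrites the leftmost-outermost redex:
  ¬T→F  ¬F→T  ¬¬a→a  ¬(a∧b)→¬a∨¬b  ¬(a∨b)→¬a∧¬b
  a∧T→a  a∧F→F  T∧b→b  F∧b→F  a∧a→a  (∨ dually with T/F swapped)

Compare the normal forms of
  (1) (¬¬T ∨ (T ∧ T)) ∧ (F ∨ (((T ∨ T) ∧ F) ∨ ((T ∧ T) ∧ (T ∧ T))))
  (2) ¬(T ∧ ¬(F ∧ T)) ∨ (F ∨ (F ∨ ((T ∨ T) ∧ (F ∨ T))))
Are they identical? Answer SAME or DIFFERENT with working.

Term A:
  start: (¬¬T ∨ (T ∧ T)) ∧ (F ∨ (((T ∨ T) ∧ F) ∨ ((T ∧ T) ∧ (T ∧ T))))
  →1  (T ∨ (T ∧ T)) ∧ (F ∨ (((T ∨ T) ∧ F) ∨ ((T ∧ T) ∧ (T ∧ T))))
  →2  T ∧ (F ∨ (((T ∨ T) ∧ F) ∨ ((T ∧ T) ∧ (T ∧ T))))
  →3  F ∨ (((T ∨ T) ∧ F) ∨ ((T ∧ T) ∧ (T ∧ T)))
  →4  ((T ∨ T) ∧ F) ∨ ((T ∧ T) ∧ (T ∧ T))
  →5  F ∨ ((T ∧ T) ∧ (T ∧ T))
  →6  (T ∧ T) ∧ (T ∧ T)
  →7  T ∧ T
  →8  T

Term B:
  start: ¬(T ∧ ¬(F ∧ T)) ∨ (F ∨ (F ∨ ((T ∨ T) ∧ (F ∨ T))))
  →1  (¬T ∨ ¬¬(F ∧ T)) ∨ (F ∨ (F ∨ ((T ∨ T) ∧ (F ∨ T))))
  →2  (F ∨ ¬¬(F ∧ T)) ∨ (F ∨ (F ∨ ((T ∨ T) ∧ (F ∨ T))))
  →3  ¬¬(F ∧ T) ∨ (F ∨ (F ∨ ((T ∨ T) ∧ (F ∨ T))))
  →4  (F ∧ T) ∨ (F ∨ (F ∨ ((T ∨ T) ∧ (F ∨ T))))
  →5  F ∨ (F ∨ (F ∨ ((T ∨ T) ∧ (F ∨ T))))
  →6  F ∨ (F ∨ ((T ∨ T) ∧ (F ∨ T)))
  →7  F ∨ ((T ∨ T) ∧ (F ∨ T))
  →8  (T ∨ T) ∧ (F ∨ T)
  →9  T ∧ (F ∨ T)
  →10  F ∨ T
  →11  T

Answer: SAME — A ⇓ T, B ⇓ T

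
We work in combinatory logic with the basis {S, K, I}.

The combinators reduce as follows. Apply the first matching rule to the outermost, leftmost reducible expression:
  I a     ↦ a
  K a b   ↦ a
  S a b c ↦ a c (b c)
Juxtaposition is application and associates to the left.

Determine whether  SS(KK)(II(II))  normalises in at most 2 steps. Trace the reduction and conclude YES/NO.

Answer: NO — after 2 steps the term is S(I(II))(KK(II(II))), not yet normal

Reduction:
  start: SS(KK)(II(II))
  →1  S(II(II))(KK(II(II)))
  →2  S(I(II))(KK(II(II)))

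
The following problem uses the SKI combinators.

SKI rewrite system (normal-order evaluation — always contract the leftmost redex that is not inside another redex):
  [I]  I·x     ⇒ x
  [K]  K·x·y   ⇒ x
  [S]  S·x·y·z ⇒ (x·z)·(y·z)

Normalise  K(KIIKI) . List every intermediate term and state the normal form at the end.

Answer: normal form = K(KI)  (in 2 steps)

Reduction:
  start: K(KIIKI)
  [1] K(IKI)
  [2] K(KI)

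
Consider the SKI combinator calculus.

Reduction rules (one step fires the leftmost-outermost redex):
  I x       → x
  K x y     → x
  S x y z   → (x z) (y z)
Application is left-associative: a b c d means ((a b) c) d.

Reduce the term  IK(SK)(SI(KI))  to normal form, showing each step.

  start: IK(SK)(SI(KI))
  [1] K(SK)(SI(KI))
  [2] SK

Answer: normal form = SK  (in 2 steps)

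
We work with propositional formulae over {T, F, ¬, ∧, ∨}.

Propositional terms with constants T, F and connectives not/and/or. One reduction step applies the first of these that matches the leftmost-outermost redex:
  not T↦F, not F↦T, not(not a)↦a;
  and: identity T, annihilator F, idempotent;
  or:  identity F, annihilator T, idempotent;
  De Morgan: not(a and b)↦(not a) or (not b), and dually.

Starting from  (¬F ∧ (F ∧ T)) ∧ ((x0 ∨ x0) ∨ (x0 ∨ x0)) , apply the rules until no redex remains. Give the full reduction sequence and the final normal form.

Answer: normal form = F  (in 4 steps)

Working:
  start: (¬F ∧ (F ∧ T)) ∧ ((x0 ∨ x0) ∨ (x0 ∨ x0))
  [1] (T ∧ (F ∧ T)) ∧ ((x0 ∨ x0) ∨ (x0 ∨ x0))
  [2] (F ∧ T) ∧ ((x0 ∨ x0) ∨ (x0 ∨ x0))
  [3] F ∧ ((x0 ∨ x0) ∨ (x0 ∨ x0))
  [4] F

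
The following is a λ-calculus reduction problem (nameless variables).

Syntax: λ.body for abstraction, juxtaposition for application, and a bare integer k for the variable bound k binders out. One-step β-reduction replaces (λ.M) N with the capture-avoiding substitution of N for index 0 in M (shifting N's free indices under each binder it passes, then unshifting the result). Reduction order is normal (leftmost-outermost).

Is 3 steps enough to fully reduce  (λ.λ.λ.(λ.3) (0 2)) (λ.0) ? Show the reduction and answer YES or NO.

Answer: YES — reaches normal form λ.λ.λ.0 in 2 ≤ 3 steps

Working:
  start: (λ.λ.λ.(λ.3) (0 2)) (λ.0)
  →1  λ.λ.(λ.λ.0) (0 (λ.0))
  →2  λ.λ.λ.0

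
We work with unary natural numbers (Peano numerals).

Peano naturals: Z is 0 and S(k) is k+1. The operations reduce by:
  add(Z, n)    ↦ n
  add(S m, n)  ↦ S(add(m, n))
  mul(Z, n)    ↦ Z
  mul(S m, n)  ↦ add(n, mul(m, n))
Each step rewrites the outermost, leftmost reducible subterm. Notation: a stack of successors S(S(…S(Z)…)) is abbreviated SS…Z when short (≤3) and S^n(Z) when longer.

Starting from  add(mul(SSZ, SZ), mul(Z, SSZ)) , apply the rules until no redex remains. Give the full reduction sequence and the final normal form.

Answer: normal form = SSZ  (in 11 steps)

Reduction:
  start: add(mul(SSZ, SZ), mul(Z, SSZ))
  →1  add(add(SZ, mul(SZ, SZ)), mul(Z, SSZ))
  →2  add(S(add(Z, mul(SZ, SZ))), mul(Z, SSZ))
  →3  S(add(add(Z, mul(SZ, SZ)), mul(Z, SSZ)))
  →4  S(add(mul(SZ, SZ), mul(Z, SSZ)))
  →5  S(add(add(SZ, mul(Z, SZ)), mul(Z, SSZ)))
  →6  S(add(S(add(Z, mul(Z, SZ))), mul(Z, SSZ)))
  →7  S(S(add(add(Z, mul(Z, SZ)), mul(Z, SSZ))))
  →8  S(S(add(mul(Z, SZ), mul(Z, SSZ))))
  →9  S(S(add(Z, mul(Z, SSZ))))
  →10  S(S(mul(Z, SSZ)))
  →11  SSZ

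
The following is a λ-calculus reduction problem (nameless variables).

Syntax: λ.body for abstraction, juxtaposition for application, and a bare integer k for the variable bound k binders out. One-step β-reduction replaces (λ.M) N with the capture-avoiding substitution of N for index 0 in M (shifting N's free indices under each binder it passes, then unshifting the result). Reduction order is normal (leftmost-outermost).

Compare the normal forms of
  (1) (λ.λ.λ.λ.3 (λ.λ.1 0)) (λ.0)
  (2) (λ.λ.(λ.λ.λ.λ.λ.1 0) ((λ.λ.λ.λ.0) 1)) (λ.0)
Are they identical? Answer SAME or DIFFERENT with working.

Term A:
  start: (λ.λ.λ.λ.3 (λ.λ.1 0)) (λ.0)
  step 1: λ.λ.λ.(λ.0) (λ.λ.1 0)
  step 2: λ.λ.λ.λ.λ.1 0

Term B:
  start: (λ.λ.(λ.λ.λ.λ.λ.1 0) ((λ.λ.λ.λ.0) 1)) (λ.0)
  step 1: λ.(λ.λ.λ.λ.λ.1 0) ((λ.λ.λ.λ.0) (λ.0))
  step 2: λ.λ.λ.λ.λ.1 0

Answer: SAME — A ⇓ λ.λ.λ.λ.λ.1 0, B ⇓ λ.λ.λ.λ.λ.1 0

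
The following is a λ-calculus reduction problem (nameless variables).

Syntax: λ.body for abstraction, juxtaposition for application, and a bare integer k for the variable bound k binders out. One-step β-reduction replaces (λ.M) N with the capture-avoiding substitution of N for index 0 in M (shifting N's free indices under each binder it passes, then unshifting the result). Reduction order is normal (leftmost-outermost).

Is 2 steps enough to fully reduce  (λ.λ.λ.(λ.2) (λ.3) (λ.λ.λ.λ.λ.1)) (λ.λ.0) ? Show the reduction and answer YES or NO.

Answer: YES — reaches normal form λ.λ.1 (λ.λ.λ.λ.λ.1) in 2 ≤ 2 steps

Working:
  start: (λ.λ.λ.(λ.2) (λ.3) (λ.λ.λ.λ.λ.1)) (λ.λ.0)
  [1] λ.λ.(λ.2) (λ.λ.λ.0) (λ.λ.λ.λ.λ.1)
  [2] λ.λ.1 (λ.λ.λ.λ.λ.1)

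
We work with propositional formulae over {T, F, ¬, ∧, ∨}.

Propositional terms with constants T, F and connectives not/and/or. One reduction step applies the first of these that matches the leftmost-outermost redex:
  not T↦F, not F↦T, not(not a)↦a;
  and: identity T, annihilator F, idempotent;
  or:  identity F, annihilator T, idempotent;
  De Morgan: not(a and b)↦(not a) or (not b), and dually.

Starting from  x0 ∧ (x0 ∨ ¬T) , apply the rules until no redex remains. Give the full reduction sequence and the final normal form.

  start: x0 ∧ (x0 ∨ ¬T)
  →1  x0 ∧ (x0 ∨ F)
  →2  x0 ∧ x0
  →3  x0

Answer: normal form = x0  (in 3 steps)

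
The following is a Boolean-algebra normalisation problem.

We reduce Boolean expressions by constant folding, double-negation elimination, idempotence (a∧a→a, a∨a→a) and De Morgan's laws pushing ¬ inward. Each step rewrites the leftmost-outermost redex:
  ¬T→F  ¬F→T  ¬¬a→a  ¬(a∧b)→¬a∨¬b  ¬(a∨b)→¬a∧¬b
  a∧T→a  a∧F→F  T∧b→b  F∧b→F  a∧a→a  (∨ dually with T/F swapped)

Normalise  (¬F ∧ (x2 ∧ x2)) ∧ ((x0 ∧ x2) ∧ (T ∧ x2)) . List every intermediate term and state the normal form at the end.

  start: (¬F ∧ (x2 ∧ x2)) ∧ ((x0 ∧ x2) ∧ (T ∧ x2))
  →1  (T ∧ (x2 ∧ x2)) ∧ ((x0 ∧ x2) ∧ (T ∧ x2))
  →2  (x2 ∧ x2) ∧ ((x0 ∧ x2) ∧ (T ∧ x2))
  →3  x2 ∧ ((x0 ∧ x2) ∧ (T ∧ x2))
  →4  x2 ∧ ((x0 ∧ x2) ∧ x2)

Answer: normal form = x2 ∧ ((x0 ∧ x2) ∧ x2)  (in 4 steps)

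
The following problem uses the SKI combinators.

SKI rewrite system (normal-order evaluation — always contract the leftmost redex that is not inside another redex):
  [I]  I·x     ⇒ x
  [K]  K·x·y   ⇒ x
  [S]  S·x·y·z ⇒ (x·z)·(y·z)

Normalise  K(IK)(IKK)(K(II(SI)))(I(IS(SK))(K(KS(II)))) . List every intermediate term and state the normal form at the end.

Answer: normal form = K(SI)  (in 5 steps)

Reduction:
  start: K(IK)(IKK)(K(II(SI)))(I(IS(SK))(K(KS(II))))
  [1] IK(K(II(SI)))(I(IS(SK))(K(KS(II))))
  [2] K(K(II(SI)))(I(IS(SK))(K(KS(II))))
  [3] K(II(SI))
  [4] K(I(SI))
  [5] K(SI)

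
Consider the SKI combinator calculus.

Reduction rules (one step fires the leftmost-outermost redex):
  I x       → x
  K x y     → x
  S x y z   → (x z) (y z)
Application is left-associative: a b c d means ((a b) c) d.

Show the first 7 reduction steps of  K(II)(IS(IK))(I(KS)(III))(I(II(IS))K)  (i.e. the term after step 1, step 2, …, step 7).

Answer: after 7 steps: S(I(IS)K)

Derivation:
  start: K(II)(IS(IK))(I(KS)(III))(I(II(IS))K)
  →1  II(I(KS)(III))(I(II(IS))K)
  →2  I(I(KS)(III))(I(II(IS))K)
  →3  I(KS)(III)(I(II(IS))K)
  →4  KS(III)(I(II(IS))K)
  →5  S(I(II(IS))K)
  →6  S(II(IS)K)
  →7  S(I(IS)K)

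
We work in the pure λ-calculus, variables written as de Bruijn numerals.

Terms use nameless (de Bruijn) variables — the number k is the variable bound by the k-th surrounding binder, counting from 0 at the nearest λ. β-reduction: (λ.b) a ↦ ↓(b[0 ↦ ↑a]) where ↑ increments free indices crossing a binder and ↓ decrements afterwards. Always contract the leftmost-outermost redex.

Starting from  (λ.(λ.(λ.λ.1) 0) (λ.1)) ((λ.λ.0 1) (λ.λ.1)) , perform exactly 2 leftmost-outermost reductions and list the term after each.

  start: (λ.(λ.(λ.λ.1) 0) (λ.1)) ((λ.λ.0 1) (λ.λ.1))
  [1] (λ.(λ.λ.1) 0) (λ.(λ.λ.0 1) (λ.λ.1))
  [2] (λ.λ.1) (λ.(λ.λ.0 1) (λ.λ.1))

Answer: after 2 steps: (λ.λ.1) (λ.(λ.λ.0 1) (λ.λ.1))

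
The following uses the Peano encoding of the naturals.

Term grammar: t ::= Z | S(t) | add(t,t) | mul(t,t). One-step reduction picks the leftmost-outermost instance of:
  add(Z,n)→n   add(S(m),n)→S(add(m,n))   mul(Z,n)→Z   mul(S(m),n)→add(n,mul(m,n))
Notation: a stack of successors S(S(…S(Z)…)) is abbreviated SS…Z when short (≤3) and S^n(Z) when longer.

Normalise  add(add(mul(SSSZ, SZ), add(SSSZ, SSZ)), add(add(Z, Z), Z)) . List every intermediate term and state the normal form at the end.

Answer: normal form = S^8(Z)  (in 29 steps)

Reduction:
  start: add(add(mul(SSSZ, SZ), add(SSSZ, SSZ)), add(add(Z, Z), Z))
  [1] add(add(add(SZ, mul(SSZ, SZ)), add(SSSZ, SSZ)), add(add(Z, Z), Z))
  [2] add(add(S(add(Z, mul(SSZ, SZ))), add(SSSZ, SSZ)), add(add(Z, Z), Z))
  [3] add(S(add(add(Z, mul(SSZ, SZ)), add(SSSZ, SSZ))), add(add(Z, Z), Z))
  [4] S(add(add(add(Z, mul(SSZ, SZ)), add(SSSZ, SSZ)), add(add(Z, Z), Z)))
  [5] S(add(add(mul(SSZ, SZ), add(SSSZ, SSZ)), add(add(Z, Z), Z)))
  [6] S(add(add(add(SZ, mul(SZ, SZ)), add(SSSZ, SSZ)), add(add(Z, Z), Z)))
  [7] S(add(add(S(add(Z, mul(SZ, SZ))), add(SSSZ, SSZ)), add(add(Z, Z), Z)))
  [8] S(add(S(add(add(Z, mul(SZ, SZ)), add(SSSZ, SSZ))), add(add(Z, Z), Z)))
  [9] S(S(add(add(add(Z, mul(SZ, SZ)), add(SSSZ, SSZ)), add(add(Z, Z), Z))))
  [10] S(S(add(add(mul(SZ, SZ), add(SSSZ, SSZ)), add(add(Z, Z), Z))))
  [11] S(S(add(add(add(SZ, mul(Z, SZ)), add(SSSZ, SSZ)), add(add(Z, Z), Z))))
  [12] S(S(add(add(S(add(Z, mul(Z, SZ))), add(SSSZ, SSZ)), add(add(Z, Z), Z))))
  [13] S(S(add(S(add(add(Z, mul(Z, SZ)), add(SSSZ, SSZ))), add(add(Z, Z), Z))))
  [14] S(S(S(add(add(add(Z, mul(Z, SZ)), add(SSSZ, SSZ)), add(add(Z, Z), Z)))))
  [15] S(S(S(add(add(mul(Z, SZ), add(SSSZ, SSZ)), add(add(Z, Z), Z)))))
  [16] S(S(S(add(add(Z, add(SSSZ, SSZ)), add(add(Z, Z), Z)))))
  [17] S(S(S(add(add(SSSZ, SSZ), add(add(Z, Z), Z)))))
  [18] S(S(S(add(S(add(SSZ, SSZ)), add(add(Z, Z), Z)))))
  [19] S(S(S(S(add(add(SSZ, SSZ), add(add(Z, Z), Z))))))
  [20] S(S(S(S(add(S(add(SZ, SSZ)), add(add(Z, Z), Z))))))
  [21] S(S(S(S(S(add(add(SZ, SSZ), add(add(Z, Z), Z)))))))
  [22] S(S(S(S(S(add(S(add(Z, SSZ)), add(add(Z, Z), Z)))))))
  [23] S(S(S(S(S(S(add(add(Z, SSZ), add(add(Z, Z), Z))))))))
  [24] S(S(S(S(S(S(add(SSZ, add(add(Z, Z), Z))))))))
  [25] S(S(S(S(S(S(S(add(SZ, add(add(Z, Z), Z)))))))))
  [26] S(S(S(S(S(S(S(S(add(Z, add(add(Z, Z), Z))))))))))
  [27] S(S(S(S(S(S(S(S(add(add(Z, Z), Z)))))))))
  [28] S(S(S(S(S(S(S(S(add(Z, Z)))))))))
  [29] S^8(Z)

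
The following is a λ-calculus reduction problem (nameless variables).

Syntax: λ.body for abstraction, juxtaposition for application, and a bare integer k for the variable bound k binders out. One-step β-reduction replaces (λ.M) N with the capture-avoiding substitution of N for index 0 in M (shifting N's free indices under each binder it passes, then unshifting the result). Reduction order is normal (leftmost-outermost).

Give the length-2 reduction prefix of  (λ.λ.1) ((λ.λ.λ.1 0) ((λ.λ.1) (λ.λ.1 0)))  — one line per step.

Answer: after 2 steps: λ.λ.λ.1 0

Reduction:
  start: (λ.λ.1) ((λ.λ.λ.1 0) ((λ.λ.1) (λ.λ.1 0)))
  step 1: λ.(λ.λ.λ.1 0) ((λ.λ.1) (λ.λ.1 0))
  step 2: λ.λ.λ.1 0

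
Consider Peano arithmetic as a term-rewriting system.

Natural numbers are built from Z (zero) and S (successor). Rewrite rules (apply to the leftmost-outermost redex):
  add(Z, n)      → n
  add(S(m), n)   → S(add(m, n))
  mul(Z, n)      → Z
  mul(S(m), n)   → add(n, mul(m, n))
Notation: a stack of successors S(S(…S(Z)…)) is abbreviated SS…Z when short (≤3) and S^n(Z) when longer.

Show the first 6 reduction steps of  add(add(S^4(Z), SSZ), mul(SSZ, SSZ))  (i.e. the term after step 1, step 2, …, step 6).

  start: add(add(S^4(Z), SSZ), mul(SSZ, SSZ))
  →1  add(S(add(SSSZ, SSZ)), mul(SSZ, SSZ))
  →2  S(add(add(SSSZ, SSZ), mul(SSZ, SSZ)))
  →3  S(add(S(add(SSZ, SSZ)), mul(SSZ, SSZ)))
  →4  S(S(add(add(SSZ, SSZ), mul(SSZ, SSZ))))
  →5  S(S(add(S(add(SZ, SSZ)), mul(SSZ, SSZ))))
  →6  S(S(S(add(add(SZ, SSZ), mul(SSZ, SSZ)))))

Answer: after 6 steps: S(S(S(add(add(SZ, SSZ), mul(SSZ, SSZ)))))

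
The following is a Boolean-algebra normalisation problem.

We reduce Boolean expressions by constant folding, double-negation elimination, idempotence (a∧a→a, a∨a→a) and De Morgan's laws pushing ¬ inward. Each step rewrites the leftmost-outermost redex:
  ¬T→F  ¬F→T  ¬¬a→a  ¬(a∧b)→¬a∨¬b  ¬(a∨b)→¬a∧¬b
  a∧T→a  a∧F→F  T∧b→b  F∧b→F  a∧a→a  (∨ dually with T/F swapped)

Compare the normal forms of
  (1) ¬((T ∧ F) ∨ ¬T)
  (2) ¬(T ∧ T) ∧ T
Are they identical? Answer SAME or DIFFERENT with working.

Answer: DIFFERENT — A ⇓ T, B ⇓ F

Working:
Term A:
  start: ¬((T ∧ F) ∨ ¬T)
  [1] ¬(T ∧ F) ∧ ¬¬T
  [2] (¬T ∨ ¬F) ∧ ¬¬T
  [3] (F ∨ ¬F) ∧ ¬¬T
  [4] ¬F ∧ ¬¬T
  [5] T ∧ ¬¬T
  [6] ¬¬T
  [7] T

Term B:
  start: ¬(T ∧ T) ∧ T
  [1] ¬(T ∧ T)
  [2] ¬T ∨ ¬T
  [3] ¬T
  [4] F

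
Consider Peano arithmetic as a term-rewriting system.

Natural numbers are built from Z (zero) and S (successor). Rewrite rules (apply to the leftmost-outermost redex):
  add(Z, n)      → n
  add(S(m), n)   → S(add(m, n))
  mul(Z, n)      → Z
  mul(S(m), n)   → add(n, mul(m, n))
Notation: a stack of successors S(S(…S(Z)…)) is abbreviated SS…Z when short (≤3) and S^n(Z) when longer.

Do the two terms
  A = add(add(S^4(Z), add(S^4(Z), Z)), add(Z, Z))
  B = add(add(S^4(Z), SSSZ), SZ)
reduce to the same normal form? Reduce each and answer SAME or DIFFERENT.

Answer: SAME — A ⇓ S^8(Z), B ⇓ S^8(Z)

Derivation:
Term A:
  start: add(add(S^4(Z), add(S^4(Z), Z)), add(Z, Z))
  step 1: add(S(add(SSSZ, add(S^4(Z), Z))), add(Z, Z))
  step 2: S(add(add(SSSZ, add(S^4(Z), Z)), add(Z, Z)))
  step 3: S(add(S(add(SSZ, add(S^4(Z), Z))), add(Z, Z)))
  step 4: S(S(add(add(SSZ, add(S^4(Z), Z)), add(Z, Z))))
  step 5: S(S(add(S(add(SZ, add(S^4(Z), Z))), add(Z, Z))))
  step 6: S(S(S(add(add(SZ, add(S^4(Z), Z)), add(Z, Z)))))
  step 7: S(S(S(add(S(add(Z, add(S^4(Z), Z))), add(Z, Z)))))
  step 8: S(S(S(S(add(add(Z, add(S^4(Z), Z)), add(Z, Z))))))
  step 9: S(S(S(S(add(add(S^4(Z), Z), add(Z, Z))))))
  step 10: S(S(S(S(add(S(add(SSSZ, Z)), add(Z, Z))))))
  step 11: S(S(S(S(S(add(add(SSSZ, Z), add(Z, Z)))))))
  step 12: S(S(S(S(S(add(S(add(SSZ, Z)), add(Z, Z)))))))
  step 13: S(S(S(S(S(S(add(add(SSZ, Z), add(Z, Z))))))))
  step 14: S(S(S(S(S(S(add(S(add(SZ, Z)), add(Z, Z))))))))
  step 15: S(S(S(S(S(S(S(add(add(SZ, Z), add(Z, Z)))))))))
  step 16: S(S(S(S(S(S(S(add(S(add(Z, Z)), add(Z, Z)))))))))
  step 17: S(S(S(S(S(S(S(S(add(add(Z, Z), add(Z, Z))))))))))
  step 18: S(S(S(S(S(S(S(S(add(Z, add(Z, Z))))))))))
  step 19: S(S(S(S(S(S(S(S(add(Z, Z)))))))))
  step 20: S^8(Z)

Term B:
  start: add(add(S^4(Z), SSSZ), SZ)
  step 1: add(S(add(SSSZ, SSSZ)), SZ)
  step 2: S(add(add(SSSZ, SSSZ), SZ))
  step 3: S(add(S(add(SSZ, SSSZ)), SZ))
  step 4: S(S(add(add(SSZ, SSSZ), SZ)))
  step 5: S(S(add(S(add(SZ, SSSZ)), SZ)))
  step 6: S(S(S(add(add(SZ, SSSZ), SZ))))
  step 7: S(S(S(add(S(add(Z, SSSZ)), SZ))))
  step 8: S(S(S(S(add(add(Z, SSSZ), SZ)))))
  step 9: S(S(S(S(add(SSSZ, SZ)))))
  step 10: S(S(S(S(S(add(SSZ, SZ))))))
  step 11: S(S(S(S(S(S(add(SZ, SZ)))))))
  step 12: S(S(S(S(S(S(S(add(Z, SZ))))))))
  step 13: S^8(Z)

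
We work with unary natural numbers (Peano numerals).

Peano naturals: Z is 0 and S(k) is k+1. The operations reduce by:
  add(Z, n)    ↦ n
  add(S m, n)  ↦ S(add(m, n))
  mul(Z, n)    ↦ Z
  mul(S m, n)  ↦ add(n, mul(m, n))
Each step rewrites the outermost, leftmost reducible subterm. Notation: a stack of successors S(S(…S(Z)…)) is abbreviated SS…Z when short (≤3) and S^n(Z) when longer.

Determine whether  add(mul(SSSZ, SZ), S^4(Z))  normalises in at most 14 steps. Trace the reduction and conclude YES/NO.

Answer: YES — reaches normal form S^7(Z) in 14 ≤ 14 steps

Derivation:
  start: add(mul(SSSZ, SZ), S^4(Z))
  step 1: add(add(SZ, mul(SSZ, SZ)), S^4(Z))
  step 2: add(S(add(Z, mul(SSZ, SZ))), S^4(Z))
  step 3: S(add(add(Z, mul(SSZ, SZ)), S^4(Z)))
  step 4: S(add(mul(SSZ, SZ), S^4(Z)))
  step 5: S(add(add(SZ, mul(SZ, SZ)), S^4(Z)))
  step 6: S(add(S(add(Z, mul(SZ, SZ))), S^4(Z)))
  step 7: S(S(add(add(Z, mul(SZ, SZ)), S^4(Z))))
  step 8: S(S(add(mul(SZ, SZ), S^4(Z))))
  step 9: S(S(add(add(SZ, mul(Z, SZ)), S^4(Z))))
  step 10: S(S(add(S(add(Z, mul(Z, SZ))), S^4(Z))))
  step 11: S(S(S(add(add(Z, mul(Z, SZ)), S^4(Z)))))
  step 12: S(S(S(add(mul(Z, SZ), S^4(Z)))))
  step 13: S(S(S(add(Z, S^4(Z)))))
  step 14: S^7(Z)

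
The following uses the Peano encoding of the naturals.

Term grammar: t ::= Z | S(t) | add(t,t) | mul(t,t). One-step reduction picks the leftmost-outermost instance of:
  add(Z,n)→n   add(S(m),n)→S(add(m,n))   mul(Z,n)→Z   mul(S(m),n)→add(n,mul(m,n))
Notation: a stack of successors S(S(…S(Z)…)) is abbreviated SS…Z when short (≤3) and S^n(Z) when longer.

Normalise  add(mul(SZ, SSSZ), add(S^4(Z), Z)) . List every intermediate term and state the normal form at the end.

Answer: normal form = S^7(Z)  (in 15 steps)

Reduction:
  start: add(mul(SZ, SSSZ), add(S^4(Z), Z))
  [1] add(add(SSSZ, mul(Z, SSSZ)), add(S^4(Z), Z))
  [2] add(S(add(SSZ, mul(Z, SSSZ))), add(S^4(Z), Z))
  [3] S(add(add(SSZ, mul(Z, SSSZ)), add(S^4(Z), Z)))
  [4] S(add(S(add(SZ, mul(Z, SSSZ))), add(S^4(Z), Z)))
  [5] S(S(add(add(SZ, mul(Z, SSSZ)), add(S^4(Z), Z))))
  [6] S(S(add(S(add(Z, mul(Z, SSSZ))), add(S^4(Z), Z))))
  [7] S(S(S(add(add(Z, mul(Z, SSSZ)), add(S^4(Z), Z)))))
  [8] S(S(S(add(mul(Z, SSSZ), add(S^4(Z), Z)))))
  [9] S(S(S(add(Z, add(S^4(Z), Z)))))
  [10] S(S(S(add(S^4(Z), Z))))
  [11] S(S(S(S(add(SSSZ, Z)))))
  [12] S(S(S(S(S(add(SSZ, Z))))))
  [13] S(S(S(S(S(S(add(SZ, Z)))))))
  [14] S(S(S(S(S(S(S(add(Z, Z))))))))
  [15] S^7(Z)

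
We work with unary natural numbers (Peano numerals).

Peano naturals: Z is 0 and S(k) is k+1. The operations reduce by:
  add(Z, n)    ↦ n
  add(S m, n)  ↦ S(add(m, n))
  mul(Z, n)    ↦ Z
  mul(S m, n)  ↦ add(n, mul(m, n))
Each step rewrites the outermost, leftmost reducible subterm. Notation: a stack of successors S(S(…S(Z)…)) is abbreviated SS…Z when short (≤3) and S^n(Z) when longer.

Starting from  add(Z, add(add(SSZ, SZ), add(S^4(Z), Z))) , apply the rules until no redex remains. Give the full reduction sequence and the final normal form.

  start: add(Z, add(add(SSZ, SZ), add(S^4(Z), Z)))
  [1] add(add(SSZ, SZ), add(S^4(Z), Z))
  [2] add(S(add(SZ, SZ)), add(S^4(Z), Z))
  [3] S(add(add(SZ, SZ), add(S^4(Z), Z)))
  [4] S(add(S(add(Z, SZ)), add(S^4(Z), Z)))
  [5] S(S(add(add(Z, SZ), add(S^4(Z), Z))))
  [6] S(S(add(SZ, add(S^4(Z), Z))))
  [7] S(S(S(add(Z, add(S^4(Z), Z)))))
  [8] S(S(S(add(S^4(Z), Z))))
  [9] S(S(S(S(add(SSSZ, Z)))))
  [10] S(S(S(S(S(add(SSZ, Z))))))
  [11] S(S(S(S(S(S(add(SZ, Z)))))))
  [12] S(S(S(S(S(S(S(add(Z, Z))))))))
  [13] S^7(Z)

Answer: normal form = S^7(Z)  (in 13 steps)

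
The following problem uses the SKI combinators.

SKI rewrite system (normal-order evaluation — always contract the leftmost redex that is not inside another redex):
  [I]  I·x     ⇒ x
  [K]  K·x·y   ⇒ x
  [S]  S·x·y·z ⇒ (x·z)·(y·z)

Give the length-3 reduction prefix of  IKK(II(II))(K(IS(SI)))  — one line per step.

Answer: after 3 steps: K(K(S(SI)))

Reduction:
  start: IKK(II(II))(K(IS(SI)))
  →1  KK(II(II))(K(IS(SI)))
  →2  K(K(IS(SI)))
  →3  K(K(S(SI)))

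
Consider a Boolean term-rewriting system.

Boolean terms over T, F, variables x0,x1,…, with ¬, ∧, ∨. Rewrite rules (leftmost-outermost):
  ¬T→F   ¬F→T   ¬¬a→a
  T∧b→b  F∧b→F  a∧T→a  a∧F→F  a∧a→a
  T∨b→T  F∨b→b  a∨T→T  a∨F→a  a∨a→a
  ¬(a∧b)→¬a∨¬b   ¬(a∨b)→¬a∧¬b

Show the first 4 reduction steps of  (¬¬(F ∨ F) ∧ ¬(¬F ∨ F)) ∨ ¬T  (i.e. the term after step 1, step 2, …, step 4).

  start: (¬¬(F ∨ F) ∧ ¬(¬F ∨ F)) ∨ ¬T
  step 1: ((F ∨ F) ∧ ¬(¬F ∨ F)) ∨ ¬T
  step 2: (F ∧ ¬(¬F ∨ F)) ∨ ¬T
  step 3: F ∨ ¬T
  step 4: ¬T

Answer: after 4 steps: ¬T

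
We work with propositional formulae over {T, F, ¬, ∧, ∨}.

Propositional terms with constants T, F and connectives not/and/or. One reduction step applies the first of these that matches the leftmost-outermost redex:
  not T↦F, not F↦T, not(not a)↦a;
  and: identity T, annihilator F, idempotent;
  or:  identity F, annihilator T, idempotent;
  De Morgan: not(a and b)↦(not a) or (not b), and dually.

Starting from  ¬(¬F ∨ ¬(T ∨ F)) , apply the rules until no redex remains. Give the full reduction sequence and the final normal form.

Answer: normal form = F  (in 3 steps)

Derivation:
  start: ¬(¬F ∨ ¬(T ∨ F))
  [1] ¬¬F ∧ ¬¬(T ∨ F)
  [2] F ∧ ¬¬(T ∨ F)
  [3] F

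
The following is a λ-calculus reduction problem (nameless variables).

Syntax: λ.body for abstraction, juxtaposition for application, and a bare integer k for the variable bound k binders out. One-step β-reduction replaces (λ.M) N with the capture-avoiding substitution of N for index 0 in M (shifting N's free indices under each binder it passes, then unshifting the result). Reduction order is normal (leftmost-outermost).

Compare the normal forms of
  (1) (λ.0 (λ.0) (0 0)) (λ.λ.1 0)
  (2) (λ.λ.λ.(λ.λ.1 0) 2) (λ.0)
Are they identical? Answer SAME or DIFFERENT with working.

Term A:
  start: (λ.0 (λ.0) (0 0)) (λ.λ.1 0)
  step 1: (λ.λ.1 0) (λ.0) ((λ.λ.1 0) (λ.λ.1 0))
  step 2: (λ.(λ.0) 0) ((λ.λ.1 0) (λ.λ.1 0))
  step 3: (λ.0) ((λ.λ.1 0) (λ.λ.1 0))
  step 4: (λ.λ.1 0) (λ.λ.1 0)
  step 5: λ.(λ.λ.1 0) 0
  step 6: λ.λ.1 0

Term B:
  start: (λ.λ.λ.(λ.λ.1 0) 2) (λ.0)
  step 1: λ.λ.(λ.λ.1 0) (λ.0)
  step 2: λ.λ.λ.(λ.0) 0
  step 3: λ.λ.λ.0

Answer: DIFFERENT — A ⇓ λ.λ.1 0, B ⇓ λ.λ.λ.0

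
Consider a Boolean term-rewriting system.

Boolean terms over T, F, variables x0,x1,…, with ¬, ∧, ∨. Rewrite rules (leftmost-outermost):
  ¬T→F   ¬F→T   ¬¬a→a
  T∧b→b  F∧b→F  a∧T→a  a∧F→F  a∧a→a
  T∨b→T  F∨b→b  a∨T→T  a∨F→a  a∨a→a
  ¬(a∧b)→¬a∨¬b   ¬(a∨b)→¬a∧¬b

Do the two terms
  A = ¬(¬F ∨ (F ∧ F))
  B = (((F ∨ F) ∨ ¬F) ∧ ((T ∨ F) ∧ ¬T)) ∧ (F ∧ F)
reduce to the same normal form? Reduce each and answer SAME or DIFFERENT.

Answer: SAME — A ⇓ F, B ⇓ F

Reduction:
Term A:
  start: ¬(¬F ∨ (F ∧ F))
  →1  ¬¬F ∧ ¬(F ∧ F)
  →2  F ∧ ¬(F ∧ F)
  →3  F

Term B:
  start: (((F ∨ F) ∨ ¬F) ∧ ((T ∨ F) ∧ ¬T)) ∧ (F ∧ F)
  →1  ((F ∨ ¬F) ∧ ((T ∨ F) ∧ ¬T)) ∧ (F ∧ F)
  →2  (¬F ∧ ((T ∨ F) ∧ ¬T)) ∧ (F ∧ F)
  →3  (T ∧ ((T ∨ F) ∧ ¬T)) ∧ (F ∧ F)
  →4  ((T ∨ F) ∧ ¬T) ∧ (F ∧ F)
  →5  (T ∧ ¬T) ∧ (F ∧ F)
  →6  ¬T ∧ (F ∧ F)
  →7  F ∧ (F ∧ F)
  →8  F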